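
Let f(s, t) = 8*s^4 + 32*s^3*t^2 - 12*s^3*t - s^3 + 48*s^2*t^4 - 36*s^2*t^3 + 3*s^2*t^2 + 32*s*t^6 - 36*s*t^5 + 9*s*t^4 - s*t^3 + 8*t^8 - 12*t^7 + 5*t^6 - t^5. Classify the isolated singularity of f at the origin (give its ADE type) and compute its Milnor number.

Type E_7, Milnor number mu = 7.

The Hessian of f at 0 has rank 0. Corank 2; j^3 = -s^3 is a perfect cube, so E-series; the 4-jet and mu = 7 give E_7.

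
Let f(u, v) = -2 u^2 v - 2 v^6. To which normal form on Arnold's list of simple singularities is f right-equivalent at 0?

D7

The Hessian of f at 0 is [[0, 0], [0, 0]] with rank 0, so corank 2. A Groebner basis of the Jacobian ideal J(f) in C{u,v} is {u^2/6 + v^5, u^3, u*v}; counting standard monomials gives mu = 7. Corank 2; j^3 = -2*u^2*v has shape L^2 M (L != M), so D-series; mu = 7 gives D_7.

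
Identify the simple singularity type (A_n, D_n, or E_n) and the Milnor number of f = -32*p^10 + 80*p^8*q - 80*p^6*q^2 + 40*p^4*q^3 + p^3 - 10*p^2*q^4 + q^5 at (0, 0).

Type E_8, Milnor number mu = 8.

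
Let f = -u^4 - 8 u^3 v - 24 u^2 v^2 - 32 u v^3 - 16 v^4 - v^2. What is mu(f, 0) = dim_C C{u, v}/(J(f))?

The Hessian of f at 0 is [[0, 0], [0, -2]] with rank 1, so corank 1. A Groebner basis of the Jacobian ideal J(f) in C{u,v} is {u^3, v}; counting standard monomials gives mu = 3. Corank 1: A-series; mu = 3 gives A_3.

3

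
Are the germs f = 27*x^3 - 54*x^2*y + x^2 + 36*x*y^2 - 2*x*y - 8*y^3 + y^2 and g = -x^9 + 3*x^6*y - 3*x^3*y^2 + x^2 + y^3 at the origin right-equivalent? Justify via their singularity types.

The Hessian of f at 0 is [[2, -2], [-2, 2]] with rank 1, so corank 1. A Groebner basis of the Jacobian ideal J(f) in C{x,y} is {y^2, x - y}; counting standard monomials gives mu = 2. Corank 1: A-series; mu = 2 gives A_2. The Hessian of g at 0 is [[2, 0], [0, 0]] with rank 1, so corank 1. A Groebner basis of the Jacobian ideal J(g) in C{x,y} is {y^2, x}; counting standard monomials gives mu = 2. Corank 1: A-series; mu = 2 gives A_2. Both have type A_2, hence right-equivalent.

Yes.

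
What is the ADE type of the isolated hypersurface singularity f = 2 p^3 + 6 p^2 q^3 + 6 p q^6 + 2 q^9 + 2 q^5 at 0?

E_{8}

The Hessian of f at 0 is [[0, 0], [0, 0]] with rank 0, so corank 2. A Groebner basis of the Jacobian ideal J(f) in C{p,q} is {p^2/2 + p*q^3, q^4, p^3, p^2*q}; counting standard monomials gives mu = 8. Corank 2; j^3 = 2*p^3 is a perfect cube, so E-series; the 5-jet and mu = 8 give E_8.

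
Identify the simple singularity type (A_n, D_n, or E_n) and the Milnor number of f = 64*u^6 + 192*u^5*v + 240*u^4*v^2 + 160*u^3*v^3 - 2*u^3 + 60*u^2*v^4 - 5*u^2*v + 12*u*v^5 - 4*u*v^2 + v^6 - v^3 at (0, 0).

Type D_7, Milnor number mu = 7.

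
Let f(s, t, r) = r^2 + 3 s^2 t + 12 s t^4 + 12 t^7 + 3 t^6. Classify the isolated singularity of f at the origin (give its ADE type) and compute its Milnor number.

Type D_7, Milnor number mu = 7.

The Hessian of f at 0 has rank 1. Corank 2; j^3 = 3*s^2*t has shape L^2 M (L != M), so D-series; mu = 7 gives D_7.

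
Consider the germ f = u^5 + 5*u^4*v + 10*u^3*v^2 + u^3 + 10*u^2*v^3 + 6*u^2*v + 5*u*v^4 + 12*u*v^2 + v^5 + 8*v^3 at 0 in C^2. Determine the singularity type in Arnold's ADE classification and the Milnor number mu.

The Hessian of f at 0 has rank 0. Corank 2; j^3 = (u + 2*v)^3 is a perfect cube, so E-series; the 5-jet and mu = 8 give E_8.

Type E_8, Milnor number mu = 8.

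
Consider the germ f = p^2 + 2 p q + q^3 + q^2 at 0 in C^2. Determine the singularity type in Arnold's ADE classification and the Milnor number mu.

Type A_{2}, Milnor number mu = 2.

The Hessian of f at 0 is [[2, 2], [2, 2]] with rank 1, so corank 1. A Groebner basis of the Jacobian ideal J(f) in C{p,q} is {q^2, p + q}; counting standard monomials gives mu = 2. Corank 1: A-series; mu = 2 gives A_2.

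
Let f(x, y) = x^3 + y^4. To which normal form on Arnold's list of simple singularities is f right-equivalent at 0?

The Hessian of f at 0 is [[0, 0], [0, 0]] with rank 0, so corank 2. A Groebner basis of the Jacobian ideal J(f) in C{x,y} is {y^3, x^2}; counting standard monomials gives mu = 6. Corank 2; j^3 = x^3 is a perfect cube, so E-series; the 4-jet and mu = 6 give E_6.

E6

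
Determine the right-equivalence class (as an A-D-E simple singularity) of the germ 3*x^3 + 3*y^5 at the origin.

E_8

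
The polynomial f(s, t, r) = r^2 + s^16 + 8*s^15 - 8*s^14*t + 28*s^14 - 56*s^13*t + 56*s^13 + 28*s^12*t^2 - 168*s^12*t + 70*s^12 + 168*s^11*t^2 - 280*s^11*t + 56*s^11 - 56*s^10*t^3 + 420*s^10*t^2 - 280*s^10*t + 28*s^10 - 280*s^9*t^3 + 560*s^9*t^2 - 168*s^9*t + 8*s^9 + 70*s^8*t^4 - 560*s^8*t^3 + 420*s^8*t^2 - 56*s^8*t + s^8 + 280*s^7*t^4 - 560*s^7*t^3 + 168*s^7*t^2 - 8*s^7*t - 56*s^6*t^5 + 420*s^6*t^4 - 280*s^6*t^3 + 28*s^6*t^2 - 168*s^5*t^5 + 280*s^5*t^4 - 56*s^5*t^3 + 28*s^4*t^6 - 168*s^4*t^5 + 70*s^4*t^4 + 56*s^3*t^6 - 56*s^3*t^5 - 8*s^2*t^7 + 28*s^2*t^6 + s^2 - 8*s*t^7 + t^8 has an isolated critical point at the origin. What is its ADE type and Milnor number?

Type A7, Milnor number mu = 7.

The Hessian of f at 0 is [[2, 0, 0], [0, 0, 0], [0, 0, 2]] with rank 2, so corank 1. A Groebner basis of the Jacobian ideal J(f) in C{s,t,r} is {t^7, s, r}; counting standard monomials gives mu = 7. Corank 1: A-series; mu = 7 gives A_7.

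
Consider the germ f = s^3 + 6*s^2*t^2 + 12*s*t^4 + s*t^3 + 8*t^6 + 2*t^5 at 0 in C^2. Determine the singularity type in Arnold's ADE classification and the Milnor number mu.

Type E_7, Milnor number mu = 7.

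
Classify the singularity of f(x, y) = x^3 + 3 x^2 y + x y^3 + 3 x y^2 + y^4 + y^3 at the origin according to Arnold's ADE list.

E_7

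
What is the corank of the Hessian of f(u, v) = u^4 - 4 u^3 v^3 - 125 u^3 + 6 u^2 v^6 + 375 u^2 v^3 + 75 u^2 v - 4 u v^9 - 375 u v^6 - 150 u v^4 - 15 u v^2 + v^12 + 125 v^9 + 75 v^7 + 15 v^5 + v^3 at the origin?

2

Hessian at 0 has rank 0.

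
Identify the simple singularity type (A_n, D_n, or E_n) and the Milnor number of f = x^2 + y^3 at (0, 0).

The Hessian of f at 0 is [[2, 0], [0, 0]] with rank 1, so corank 1. A Groebner basis of the Jacobian ideal J(f) in C{x,y} is {y^2, x}; counting standard monomials gives mu = 2. Corank 1: A-series; mu = 2 gives A_2.

Type A2, Milnor number mu = 2.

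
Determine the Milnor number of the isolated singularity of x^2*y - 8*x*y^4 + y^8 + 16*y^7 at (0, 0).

The Hessian of f at 0 is [[0, 0], [0, 0]] with rank 0, so corank 2. A Groebner basis of the Jacobian ideal J(f) in C{x,y} is {x^2*y^2, -x^2*y/8 - x^2/4 + x*y^3, -x*y/4 + y^4, x^3}; counting standard monomials gives mu = 9. Corank 2; j^3 = x^2*y has shape L^2 M (L != M), so D-series; mu = 9 gives D_9.

9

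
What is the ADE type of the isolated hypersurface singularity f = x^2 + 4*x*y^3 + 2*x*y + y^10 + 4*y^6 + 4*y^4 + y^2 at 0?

A9

The Hessian of f at 0 is [[2, 2], [2, 2]] with rank 1, so corank 1. A Groebner basis of the Jacobian ideal J(f) in C{x,y} is {x^3 + 3*x^2*y + 3*x*y^2 - x/2 - y/2, x/2 + y^3 + y/2}; counting standard monomials gives mu = 9. Corank 1: A-series; mu = 9 gives A_9.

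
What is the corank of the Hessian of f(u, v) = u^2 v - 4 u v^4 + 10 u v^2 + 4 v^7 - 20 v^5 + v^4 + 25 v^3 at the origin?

The Hessian at 0 is [[0, 0], [0, 0]] of rank 0; hence corank 2.

2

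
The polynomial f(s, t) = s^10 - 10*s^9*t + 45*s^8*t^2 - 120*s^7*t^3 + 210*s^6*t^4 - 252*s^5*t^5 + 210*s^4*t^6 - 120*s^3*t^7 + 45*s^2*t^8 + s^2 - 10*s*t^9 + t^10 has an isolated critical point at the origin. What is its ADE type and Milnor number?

The Hessian of f at 0 has rank 1. Corank 1: A-series; mu = 9 gives A_9.

Type A9, Milnor number mu = 9.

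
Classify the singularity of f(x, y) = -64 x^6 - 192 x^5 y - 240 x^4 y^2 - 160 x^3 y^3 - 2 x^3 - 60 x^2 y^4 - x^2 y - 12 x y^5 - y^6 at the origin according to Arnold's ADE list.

D_{7}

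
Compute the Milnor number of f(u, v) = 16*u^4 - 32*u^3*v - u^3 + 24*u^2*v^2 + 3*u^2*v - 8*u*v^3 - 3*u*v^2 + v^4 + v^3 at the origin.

6

The Hessian of f at 0 has rank 0. Corank 2; j^3 = -(u - v)^3 is a perfect cube, so E-series; the 4-jet and mu = 6 give E_6.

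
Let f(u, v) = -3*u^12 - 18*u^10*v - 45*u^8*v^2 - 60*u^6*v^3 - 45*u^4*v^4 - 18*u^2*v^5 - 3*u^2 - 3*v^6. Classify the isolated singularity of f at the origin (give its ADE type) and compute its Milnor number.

The Hessian of f at 0 has rank 1. Corank 1: A-series; mu = 5 gives A_5.

Type A_5, Milnor number mu = 5.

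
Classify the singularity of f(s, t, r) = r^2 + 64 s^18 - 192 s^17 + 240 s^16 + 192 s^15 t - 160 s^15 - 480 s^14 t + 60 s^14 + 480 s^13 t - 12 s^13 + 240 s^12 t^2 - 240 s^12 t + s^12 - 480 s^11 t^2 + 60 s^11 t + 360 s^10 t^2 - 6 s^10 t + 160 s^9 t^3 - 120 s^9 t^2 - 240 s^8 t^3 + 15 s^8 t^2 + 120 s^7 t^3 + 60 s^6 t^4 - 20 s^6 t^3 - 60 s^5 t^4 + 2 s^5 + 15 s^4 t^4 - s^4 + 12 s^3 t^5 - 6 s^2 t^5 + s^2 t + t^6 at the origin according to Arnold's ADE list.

D_{7}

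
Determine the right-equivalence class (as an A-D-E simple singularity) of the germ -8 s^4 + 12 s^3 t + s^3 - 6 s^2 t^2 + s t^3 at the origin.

E_7

The Hessian of f at 0 is [[0, 0], [0, 0]] with rank 0, so corank 2. A Groebner basis of the Jacobian ideal J(f) in C{s,t} is {3*s^2/4 + t^4 + t^3/4, s^3, s^2*t - s^2/4 - t^3/12, -s^2 + s*t^2 - t^3/3}; counting standard monomials gives mu = 7. Corank 2; j^3 = s^3 is a perfect cube, so E-series; the 4-jet and mu = 7 give E_7.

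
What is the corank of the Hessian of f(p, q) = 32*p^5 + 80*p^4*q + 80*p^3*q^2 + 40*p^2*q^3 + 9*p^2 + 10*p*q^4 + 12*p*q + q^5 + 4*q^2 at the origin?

1

Hessian at 0 has rank 1.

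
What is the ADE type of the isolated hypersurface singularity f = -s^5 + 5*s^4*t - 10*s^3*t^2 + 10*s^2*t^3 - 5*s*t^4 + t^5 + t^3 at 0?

E_8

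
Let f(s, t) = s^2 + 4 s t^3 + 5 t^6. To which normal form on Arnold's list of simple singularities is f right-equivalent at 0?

A5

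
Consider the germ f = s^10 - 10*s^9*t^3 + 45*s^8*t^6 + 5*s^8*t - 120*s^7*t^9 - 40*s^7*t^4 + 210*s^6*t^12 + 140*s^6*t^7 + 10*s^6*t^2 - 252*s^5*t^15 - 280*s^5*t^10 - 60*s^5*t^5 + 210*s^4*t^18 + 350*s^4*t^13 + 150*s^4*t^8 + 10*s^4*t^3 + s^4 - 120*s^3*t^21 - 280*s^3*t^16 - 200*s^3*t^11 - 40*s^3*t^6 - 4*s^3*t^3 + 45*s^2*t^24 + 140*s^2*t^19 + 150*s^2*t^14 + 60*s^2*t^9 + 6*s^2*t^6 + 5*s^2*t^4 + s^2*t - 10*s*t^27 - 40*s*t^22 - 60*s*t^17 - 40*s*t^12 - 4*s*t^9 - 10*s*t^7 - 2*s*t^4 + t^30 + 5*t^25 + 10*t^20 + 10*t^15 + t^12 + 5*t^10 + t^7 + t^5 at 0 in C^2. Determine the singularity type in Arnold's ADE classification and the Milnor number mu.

The Hessian of f at 0 has rank 0. Corank 2; j^3 = s^2*t has shape L^2 M (L != M), so D-series; mu = 6 gives D_6.

Type D_6, Milnor number mu = 6.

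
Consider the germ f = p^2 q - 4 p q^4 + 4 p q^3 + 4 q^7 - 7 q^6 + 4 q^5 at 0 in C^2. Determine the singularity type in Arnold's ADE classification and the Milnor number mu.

The Hessian of f at 0 is [[0, 0], [0, 0]] with rank 0, so corank 2. A Groebner basis of the Jacobian ideal J(f) in C{p,q} is {-p*q/2 + q^4 - q^3, p^3, p^2*q + 2*p^2/7 - 4*p*q/7 - 8*q^3/7, p^2/7 + p*q^2 + 5*p*q/7 + 10*q^3/7}; counting standard monomials gives mu = 7. Corank 2; j^3 = p^2*q has shape L^2 M (L != M), so D-series; mu = 7 gives D_7.

Type D7, Milnor number mu = 7.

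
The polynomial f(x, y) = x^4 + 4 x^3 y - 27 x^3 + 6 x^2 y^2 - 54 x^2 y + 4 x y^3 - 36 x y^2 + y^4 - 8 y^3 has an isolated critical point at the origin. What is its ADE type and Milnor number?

The Hessian of f at 0 is [[0, 0], [0, 0]] with rank 0, so corank 2. A Groebner basis of the Jacobian ideal J(f) in C{x,y} is {y^4, x*y^2 + 7*y^3/9, x^2 + 4*x*y/3 + 4*y^2/9}; counting standard monomials gives mu = 6. Corank 2; j^3 = -(3*x + 2*y)^3 is a perfect cube, so E-series; the 4-jet and mu = 6 give E_6.

Type E6, Milnor number mu = 6.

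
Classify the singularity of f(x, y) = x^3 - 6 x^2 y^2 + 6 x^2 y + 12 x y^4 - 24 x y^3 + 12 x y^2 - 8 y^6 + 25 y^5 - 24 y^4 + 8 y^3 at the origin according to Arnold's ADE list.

E8

The Hessian of f at 0 has rank 0. Corank 2; j^3 = (x + 2*y)^3 is a perfect cube, so E-series; the 5-jet and mu = 8 give E_8.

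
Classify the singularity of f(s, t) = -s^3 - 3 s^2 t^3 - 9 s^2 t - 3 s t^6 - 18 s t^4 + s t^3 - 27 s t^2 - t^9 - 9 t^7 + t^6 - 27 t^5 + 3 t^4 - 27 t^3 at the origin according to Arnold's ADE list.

The Hessian of f at 0 has rank 0. Corank 2; j^3 = -(s + 3*t)^3 is a perfect cube, so E-series; the 4-jet and mu = 7 give E_7.

E_7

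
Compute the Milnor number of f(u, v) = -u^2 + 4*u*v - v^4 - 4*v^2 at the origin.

The Hessian of f at 0 has rank 1. Corank 1: A-series; mu = 3 gives A_3.

3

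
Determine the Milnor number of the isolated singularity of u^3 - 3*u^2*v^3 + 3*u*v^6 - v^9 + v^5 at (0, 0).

8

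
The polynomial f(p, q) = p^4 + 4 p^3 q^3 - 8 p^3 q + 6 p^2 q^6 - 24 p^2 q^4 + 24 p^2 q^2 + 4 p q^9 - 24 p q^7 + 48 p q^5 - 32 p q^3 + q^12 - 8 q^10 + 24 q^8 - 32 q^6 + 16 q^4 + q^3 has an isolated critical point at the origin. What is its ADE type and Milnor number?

Type E6, Milnor number mu = 6.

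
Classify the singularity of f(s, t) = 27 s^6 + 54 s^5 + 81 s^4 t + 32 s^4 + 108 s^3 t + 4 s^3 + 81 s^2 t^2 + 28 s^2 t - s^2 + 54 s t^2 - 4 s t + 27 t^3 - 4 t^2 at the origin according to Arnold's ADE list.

A2

The Hessian of f at 0 has rank 1. Corank 1: A-series; mu = 2 gives A_2.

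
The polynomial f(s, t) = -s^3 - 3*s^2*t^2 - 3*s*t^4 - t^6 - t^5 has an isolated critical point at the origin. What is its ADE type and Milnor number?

Type E_{8}, Milnor number mu = 8.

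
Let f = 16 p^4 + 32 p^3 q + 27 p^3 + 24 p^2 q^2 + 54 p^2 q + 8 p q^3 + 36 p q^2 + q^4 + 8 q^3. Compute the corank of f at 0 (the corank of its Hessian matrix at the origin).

2

The Hessian at 0 is [[0, 0], [0, 0]] of rank 0; hence corank 2.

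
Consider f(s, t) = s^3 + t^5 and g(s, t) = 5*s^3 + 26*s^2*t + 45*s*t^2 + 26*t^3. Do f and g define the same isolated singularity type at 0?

No.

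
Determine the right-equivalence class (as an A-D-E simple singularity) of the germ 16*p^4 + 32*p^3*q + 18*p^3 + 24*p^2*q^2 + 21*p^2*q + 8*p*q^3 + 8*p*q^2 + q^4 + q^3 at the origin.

D5

The Hessian of f at 0 is [[0, 0], [0, 0]] with rank 0, so corank 2. A Groebner basis of the Jacobian ideal J(f) in C{p,q} is {p*q^2 + 27*p*q/8 + 9*q^2/8, -81*p*q/8 + q^3 - 27*q^2/8, p^2 + 5*p*q/6 + q^2/6}; counting standard monomials gives mu = 5. Corank 2; j^3 = (2*p + q)*(3*p + q)^2 has shape L^2 M (L != M), so D-series; mu = 5 gives D_5.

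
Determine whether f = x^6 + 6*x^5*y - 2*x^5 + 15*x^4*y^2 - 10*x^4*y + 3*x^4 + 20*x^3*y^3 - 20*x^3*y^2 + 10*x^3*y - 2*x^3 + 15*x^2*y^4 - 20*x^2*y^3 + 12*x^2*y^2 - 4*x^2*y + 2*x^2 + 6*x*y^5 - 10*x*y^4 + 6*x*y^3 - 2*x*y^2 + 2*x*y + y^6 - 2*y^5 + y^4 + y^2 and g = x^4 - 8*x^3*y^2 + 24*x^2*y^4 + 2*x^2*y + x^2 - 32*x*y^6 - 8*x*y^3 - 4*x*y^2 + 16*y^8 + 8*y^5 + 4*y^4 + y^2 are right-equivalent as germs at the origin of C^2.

The Hessian of f at 0 has rank 2. Corank 0: nondegenerate Morse point, so A_1. The Hessian of g at 0 has rank 2. Corank 0: nondegenerate Morse point, so A_1. Both have type A_1, hence right-equivalent.

Yes.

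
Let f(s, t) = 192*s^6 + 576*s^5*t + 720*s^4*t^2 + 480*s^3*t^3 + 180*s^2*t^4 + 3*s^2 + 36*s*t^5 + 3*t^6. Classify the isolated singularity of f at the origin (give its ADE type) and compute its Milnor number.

Type A_5, Milnor number mu = 5.

The Hessian of f at 0 is [[6, 0], [0, 0]] with rank 1, so corank 1. A Groebner basis of the Jacobian ideal J(f) in C{s,t} is {t^5, s}; counting standard monomials gives mu = 5. Corank 1: A-series; mu = 5 gives A_5.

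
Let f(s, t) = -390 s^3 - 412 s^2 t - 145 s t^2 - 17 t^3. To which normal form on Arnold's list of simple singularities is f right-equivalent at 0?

D4

The Hessian of f at 0 has rank 0. Corank 2; j^3 = -(3*s + t)*(130*s^2 + 94*s*t + 17*t^2) splits into three distinct lines over C (the quadratic factor has nonzero discriminant), so D_4.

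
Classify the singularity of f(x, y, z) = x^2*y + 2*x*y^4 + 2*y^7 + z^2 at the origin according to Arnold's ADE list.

D_8

The Hessian of f at 0 is [[0, 0, 0], [0, 0, 0], [0, 0, 2]] with rank 1, so corank 2. A Groebner basis of the Jacobian ideal J(f) in C{x,y,z} is {-x^2/6 + x*y^3, x*y + y^4, x^3, x^2*y, z}; counting standard monomials gives mu = 8. Corank 2; j^3 = x^2*y has shape L^2 M (L != M), so D-series; mu = 8 gives D_8.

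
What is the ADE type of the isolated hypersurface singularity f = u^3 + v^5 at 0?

E_8

The Hessian of f at 0 has rank 0. Corank 2; j^3 = u^3 is a perfect cube, so E-series; the 5-jet and mu = 8 give E_8.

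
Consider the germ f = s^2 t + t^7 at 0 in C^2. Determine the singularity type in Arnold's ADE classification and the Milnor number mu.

Type D_8, Milnor number mu = 8.

The Hessian of f at 0 is [[0, 0], [0, 0]] with rank 0, so corank 2. A Groebner basis of the Jacobian ideal J(f) in C{s,t} is {s^2/7 + t^6, s^3, s*t}; counting standard monomials gives mu = 8. Corank 2; j^3 = s^2*t has shape L^2 M (L != M), so D-series; mu = 8 gives D_8.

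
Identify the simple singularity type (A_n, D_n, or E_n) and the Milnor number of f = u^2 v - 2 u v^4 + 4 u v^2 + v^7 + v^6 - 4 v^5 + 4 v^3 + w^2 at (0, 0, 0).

The Hessian of f at 0 has rank 1. Corank 2; j^3 = v*(u + 2*v)^2 has shape L^2 M (L != M), so D-series; mu = 7 gives D_7.

Type D7, Milnor number mu = 7.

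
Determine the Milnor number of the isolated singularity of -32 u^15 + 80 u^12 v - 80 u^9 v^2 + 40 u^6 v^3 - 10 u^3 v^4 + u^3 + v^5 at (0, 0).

8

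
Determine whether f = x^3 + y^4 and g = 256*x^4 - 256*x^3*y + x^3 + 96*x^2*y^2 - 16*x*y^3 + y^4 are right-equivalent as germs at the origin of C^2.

The Hessian of f at 0 has rank 0. Corank 2; j^3 = x^3 is a perfect cube, so E-series; the 4-jet and mu = 6 give E_6. The Hessian of g at 0 has rank 0. Corank 2; j^3 = x^3 is a perfect cube, so E-series; the 4-jet and mu = 6 give E_6. Both have type E_6, hence right-equivalent.

Yes.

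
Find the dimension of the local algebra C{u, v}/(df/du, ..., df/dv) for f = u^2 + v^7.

6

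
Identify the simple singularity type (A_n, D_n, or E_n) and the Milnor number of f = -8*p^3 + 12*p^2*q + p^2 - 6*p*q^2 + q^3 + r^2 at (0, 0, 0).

The Hessian of f at 0 has rank 2. Corank 1: A-series; mu = 2 gives A_2.

Type A2, Milnor number mu = 2.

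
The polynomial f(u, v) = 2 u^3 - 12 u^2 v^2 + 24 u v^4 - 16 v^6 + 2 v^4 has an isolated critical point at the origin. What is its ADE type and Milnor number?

Type E_6, Milnor number mu = 6.

The Hessian of f at 0 is [[0, 0], [0, 0]] with rank 0, so corank 2. A Groebner basis of the Jacobian ideal J(f) in C{u,v} is {u^3, u^2*v, -u^2/4 + u*v^2, v^3}; counting standard monomials gives mu = 6. Corank 2; j^3 = 2*u^3 is a perfect cube, so E-series; the 4-jet and mu = 6 give E_6.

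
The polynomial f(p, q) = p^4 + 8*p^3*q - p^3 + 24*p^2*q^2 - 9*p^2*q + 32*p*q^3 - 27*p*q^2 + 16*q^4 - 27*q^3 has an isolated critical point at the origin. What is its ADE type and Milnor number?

The Hessian of f at 0 is [[0, 0], [0, 0]] with rank 0, so corank 2. A Groebner basis of the Jacobian ideal J(f) in C{p,q} is {q^4, p*q^2 + 8*q^3/3, p^2 + 6*p*q + 9*q^2}; counting standard monomials gives mu = 6. Corank 2; j^3 = -(p + 3*q)^3 is a perfect cube, so E-series; the 4-jet and mu = 6 give E_6.

Type E_6, Milnor number mu = 6.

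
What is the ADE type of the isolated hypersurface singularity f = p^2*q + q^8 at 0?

D_9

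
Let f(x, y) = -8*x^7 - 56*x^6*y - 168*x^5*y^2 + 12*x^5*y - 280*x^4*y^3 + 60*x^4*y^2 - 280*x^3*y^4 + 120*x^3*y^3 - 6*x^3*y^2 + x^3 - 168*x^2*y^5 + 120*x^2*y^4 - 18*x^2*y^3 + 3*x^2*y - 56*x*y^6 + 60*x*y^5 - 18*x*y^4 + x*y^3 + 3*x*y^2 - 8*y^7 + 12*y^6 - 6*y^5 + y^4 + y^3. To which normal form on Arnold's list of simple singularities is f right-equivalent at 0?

E_{7}

The Hessian of f at 0 has rank 0. Corank 2; j^3 = (x + y)^3 is a perfect cube, so E-series; the 4-jet and mu = 7 give E_7.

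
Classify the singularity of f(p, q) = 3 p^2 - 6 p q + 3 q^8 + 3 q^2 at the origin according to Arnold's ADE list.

A_7

The Hessian of f at 0 has rank 1. Corank 1: A-series; mu = 7 gives A_7.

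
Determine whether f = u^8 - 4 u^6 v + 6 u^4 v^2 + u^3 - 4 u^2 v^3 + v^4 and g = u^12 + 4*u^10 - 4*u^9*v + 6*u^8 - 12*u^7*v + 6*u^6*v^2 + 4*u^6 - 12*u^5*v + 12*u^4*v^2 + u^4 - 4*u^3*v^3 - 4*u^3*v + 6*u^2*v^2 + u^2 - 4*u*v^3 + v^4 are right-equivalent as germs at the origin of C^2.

The Hessian of f at 0 has rank 0. Corank 2; j^3 = u^3 is a perfect cube, so E-series; the 4-jet and mu = 6 give E_6. The Hessian of g at 0 has rank 1. Corank 1: A-series; mu = 3 gives A_3. f is E_6 but g is A_3, hence not right-equivalent.

No.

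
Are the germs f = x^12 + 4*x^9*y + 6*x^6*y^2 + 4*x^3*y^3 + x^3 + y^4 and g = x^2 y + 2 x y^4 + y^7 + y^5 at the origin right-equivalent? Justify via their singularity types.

The Hessian of f at 0 is [[0, 0], [0, 0]] with rank 0, so corank 2. A Groebner basis of the Jacobian ideal J(f) in C{x,y} is {y^3, x^2}; counting standard monomials gives mu = 6. Corank 2; j^3 = x^3 is a perfect cube, so E-series; the 4-jet and mu = 6 give E_6. The Hessian of g at 0 is [[0, 0], [0, 0]] with rank 0, so corank 2. A Groebner basis of the Jacobian ideal J(g) in C{x,y} is {x*y + y^4, x*y^2, x^2 - 5*x*y}; counting standard monomials gives mu = 6. Corank 2; j^3 = x^2*y has shape L^2 M (L != M), so D-series; mu = 6 gives D_6. f is E_6 but g is D_6, hence not right-equivalent.

No.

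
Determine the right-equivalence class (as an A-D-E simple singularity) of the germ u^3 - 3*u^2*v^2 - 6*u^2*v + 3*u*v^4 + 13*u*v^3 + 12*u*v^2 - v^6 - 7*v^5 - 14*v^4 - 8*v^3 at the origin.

E7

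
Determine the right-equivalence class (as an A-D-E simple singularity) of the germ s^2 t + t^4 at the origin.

D_5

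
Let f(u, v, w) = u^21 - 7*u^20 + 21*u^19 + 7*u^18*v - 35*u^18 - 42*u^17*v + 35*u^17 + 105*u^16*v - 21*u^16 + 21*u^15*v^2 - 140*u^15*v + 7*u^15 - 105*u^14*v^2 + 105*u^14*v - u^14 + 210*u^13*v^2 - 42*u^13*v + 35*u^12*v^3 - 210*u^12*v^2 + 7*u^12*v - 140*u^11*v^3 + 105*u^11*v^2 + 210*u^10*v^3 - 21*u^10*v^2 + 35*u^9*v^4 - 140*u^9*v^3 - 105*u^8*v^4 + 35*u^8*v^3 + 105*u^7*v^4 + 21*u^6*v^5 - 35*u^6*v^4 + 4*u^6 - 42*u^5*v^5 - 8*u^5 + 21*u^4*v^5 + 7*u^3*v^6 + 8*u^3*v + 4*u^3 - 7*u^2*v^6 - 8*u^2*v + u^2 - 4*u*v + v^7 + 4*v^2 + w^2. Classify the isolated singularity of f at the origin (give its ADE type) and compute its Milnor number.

Type A_6, Milnor number mu = 6.

The Hessian of f at 0 has rank 2. Corank 1: A-series; mu = 6 gives A_6.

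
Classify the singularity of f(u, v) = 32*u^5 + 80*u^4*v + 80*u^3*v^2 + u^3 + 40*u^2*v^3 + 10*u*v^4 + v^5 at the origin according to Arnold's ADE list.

E_8

The Hessian of f at 0 is [[0, 0], [0, 0]] with rank 0, so corank 2. A Groebner basis of the Jacobian ideal J(f) in C{u,v} is {v^5, u*v^3 + v^4/8, u^2}; counting standard monomials gives mu = 8. Corank 2; j^3 = u^3 is a perfect cube, so E-series; the 5-jet and mu = 8 give E_8.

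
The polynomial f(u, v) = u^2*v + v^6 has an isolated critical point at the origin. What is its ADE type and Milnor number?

Type D7, Milnor number mu = 7.

The Hessian of f at 0 has rank 0. Corank 2; j^3 = u^2*v has shape L^2 M (L != M), so D-series; mu = 7 gives D_7.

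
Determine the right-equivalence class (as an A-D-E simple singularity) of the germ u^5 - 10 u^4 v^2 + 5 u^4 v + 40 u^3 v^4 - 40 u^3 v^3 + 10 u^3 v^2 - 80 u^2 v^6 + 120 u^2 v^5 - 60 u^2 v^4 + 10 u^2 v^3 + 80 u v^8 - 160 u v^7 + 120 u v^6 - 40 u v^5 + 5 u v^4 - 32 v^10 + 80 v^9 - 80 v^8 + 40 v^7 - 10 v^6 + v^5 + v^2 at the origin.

A_{4}

The Hessian of f at 0 has rank 1. Corank 1: A-series; mu = 4 gives A_4.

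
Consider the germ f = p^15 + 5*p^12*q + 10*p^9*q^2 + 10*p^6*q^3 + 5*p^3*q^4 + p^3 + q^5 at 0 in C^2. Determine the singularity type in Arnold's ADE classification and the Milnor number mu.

The Hessian of f at 0 is [[0, 0], [0, 0]] with rank 0, so corank 2. A Groebner basis of the Jacobian ideal J(f) in C{p,q} is {q^4, p^2}; counting standard monomials gives mu = 8. Corank 2; j^3 = p^3 is a perfect cube, so E-series; the 5-jet and mu = 8 give E_8.

Type E_8, Milnor number mu = 8.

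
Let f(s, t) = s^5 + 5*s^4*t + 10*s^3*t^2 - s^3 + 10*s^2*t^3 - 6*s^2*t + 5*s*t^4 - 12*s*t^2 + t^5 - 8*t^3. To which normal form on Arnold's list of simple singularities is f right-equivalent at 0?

E_8

The Hessian of f at 0 has rank 0. Corank 2; j^3 = -(s + 2*t)^3 is a perfect cube, so E-series; the 5-jet and mu = 8 give E_8.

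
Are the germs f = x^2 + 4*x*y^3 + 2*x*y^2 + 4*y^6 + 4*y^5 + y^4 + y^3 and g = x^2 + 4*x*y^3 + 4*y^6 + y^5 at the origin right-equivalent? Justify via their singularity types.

No.

The Hessian of f at 0 has rank 1. Corank 1: A-series; mu = 2 gives A_2. The Hessian of g at 0 has rank 1. Corank 1: A-series; mu = 4 gives A_4. f is A_2 but g is A_4, hence not right-equivalent.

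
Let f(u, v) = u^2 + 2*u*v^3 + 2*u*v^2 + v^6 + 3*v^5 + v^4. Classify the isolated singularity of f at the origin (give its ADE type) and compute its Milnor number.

Type A_4, Milnor number mu = 4.

The Hessian of f at 0 is [[2, 0], [0, 0]] with rank 1, so corank 1. A Groebner basis of the Jacobian ideal J(f) in C{u,v} is {u + v^3 + v^2, u^2, u*v - u - v^2}; counting standard monomials gives mu = 4. Corank 1: A-series; mu = 4 gives A_4.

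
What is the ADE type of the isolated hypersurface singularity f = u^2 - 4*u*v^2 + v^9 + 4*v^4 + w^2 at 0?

A8

The Hessian of f at 0 has rank 2. Corank 1: A-series; mu = 8 gives A_8.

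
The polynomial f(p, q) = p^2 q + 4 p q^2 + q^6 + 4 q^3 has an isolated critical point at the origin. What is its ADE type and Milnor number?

Type D_7, Milnor number mu = 7.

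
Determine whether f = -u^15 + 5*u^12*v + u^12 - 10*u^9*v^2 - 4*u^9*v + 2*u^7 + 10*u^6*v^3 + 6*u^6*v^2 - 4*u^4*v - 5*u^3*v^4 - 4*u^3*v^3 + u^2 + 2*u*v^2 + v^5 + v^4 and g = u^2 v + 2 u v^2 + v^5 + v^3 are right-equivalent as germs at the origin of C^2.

No.

The Hessian of f at 0 has rank 1. Corank 1: A-series; mu = 4 gives A_4. The Hessian of g at 0 has rank 0. Corank 2; j^3 = v*(u + v)^2 has shape L^2 M (L != M), so D-series; mu = 6 gives D_6. f is A_4 but g is D_6, hence not right-equivalent.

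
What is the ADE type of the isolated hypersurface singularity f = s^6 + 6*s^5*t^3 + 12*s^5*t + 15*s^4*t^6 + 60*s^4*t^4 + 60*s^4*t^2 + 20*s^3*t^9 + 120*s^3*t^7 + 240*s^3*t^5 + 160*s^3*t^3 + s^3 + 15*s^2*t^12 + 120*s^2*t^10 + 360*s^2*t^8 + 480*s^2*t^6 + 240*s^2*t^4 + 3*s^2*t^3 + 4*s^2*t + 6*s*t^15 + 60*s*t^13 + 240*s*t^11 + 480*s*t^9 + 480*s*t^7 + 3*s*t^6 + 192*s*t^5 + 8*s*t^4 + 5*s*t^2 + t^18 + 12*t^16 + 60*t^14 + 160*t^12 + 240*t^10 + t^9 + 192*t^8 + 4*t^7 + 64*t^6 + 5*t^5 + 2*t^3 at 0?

D_7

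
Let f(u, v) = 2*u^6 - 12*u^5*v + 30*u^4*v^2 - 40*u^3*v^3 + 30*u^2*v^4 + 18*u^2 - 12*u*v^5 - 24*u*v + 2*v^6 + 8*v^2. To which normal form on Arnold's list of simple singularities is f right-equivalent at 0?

The Hessian of f at 0 has rank 1. Corank 1: A-series; mu = 5 gives A_5.

A5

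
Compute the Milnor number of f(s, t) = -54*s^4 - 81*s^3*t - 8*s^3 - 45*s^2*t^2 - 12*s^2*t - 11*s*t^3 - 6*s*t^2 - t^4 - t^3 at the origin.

7

The Hessian of f at 0 has rank 0. Corank 2; j^3 = -(2*s + t)^3 is a perfect cube, so E-series; the 4-jet and mu = 7 give E_7.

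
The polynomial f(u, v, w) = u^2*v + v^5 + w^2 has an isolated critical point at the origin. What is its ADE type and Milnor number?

Type D_{6}, Milnor number mu = 6.

The Hessian of f at 0 has rank 1. Corank 2; j^3 = u^2*v has shape L^2 M (L != M), so D-series; mu = 6 gives D_6.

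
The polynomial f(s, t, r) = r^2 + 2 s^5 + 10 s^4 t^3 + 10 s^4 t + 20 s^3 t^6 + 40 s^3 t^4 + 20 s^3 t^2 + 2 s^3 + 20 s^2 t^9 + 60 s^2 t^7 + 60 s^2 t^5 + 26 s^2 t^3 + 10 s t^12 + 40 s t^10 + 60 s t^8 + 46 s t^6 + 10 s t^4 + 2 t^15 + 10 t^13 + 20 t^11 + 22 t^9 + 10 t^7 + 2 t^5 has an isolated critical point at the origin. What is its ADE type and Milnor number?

Type E8, Milnor number mu = 8.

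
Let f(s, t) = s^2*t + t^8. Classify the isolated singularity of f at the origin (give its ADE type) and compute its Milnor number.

Type D_9, Milnor number mu = 9.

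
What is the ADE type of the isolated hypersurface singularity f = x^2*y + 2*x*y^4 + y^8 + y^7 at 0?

The Hessian of f at 0 is [[0, 0], [0, 0]] with rank 0, so corank 2. A Groebner basis of the Jacobian ideal J(f) in C{x,y} is {x^2*y^2, 8*x^2*y + x^2 + x*y^3, x*y + y^4, x^3}; counting standard monomials gives mu = 9. Corank 2; j^3 = x^2*y has shape L^2 M (L != M), so D-series; mu = 9 gives D_9.

D9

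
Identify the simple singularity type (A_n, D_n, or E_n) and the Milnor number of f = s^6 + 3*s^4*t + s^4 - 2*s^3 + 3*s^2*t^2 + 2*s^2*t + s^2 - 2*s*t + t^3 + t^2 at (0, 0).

The Hessian of f at 0 is [[2, -2], [-2, 2]] with rank 1, so corank 1. A Groebner basis of the Jacobian ideal J(f) in C{s,t} is {t^2, s - t}; counting standard monomials gives mu = 2. Corank 1: A-series; mu = 2 gives A_2.

Type A_2, Milnor number mu = 2.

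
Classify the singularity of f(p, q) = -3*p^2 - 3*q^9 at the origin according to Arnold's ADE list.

A_8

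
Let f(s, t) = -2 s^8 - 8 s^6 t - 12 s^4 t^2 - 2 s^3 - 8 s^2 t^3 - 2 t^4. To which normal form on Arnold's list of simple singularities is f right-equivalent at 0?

E_{6}

The Hessian of f at 0 has rank 0. Corank 2; j^3 = -2*s^3 is a perfect cube, so E-series; the 4-jet and mu = 6 give E_6.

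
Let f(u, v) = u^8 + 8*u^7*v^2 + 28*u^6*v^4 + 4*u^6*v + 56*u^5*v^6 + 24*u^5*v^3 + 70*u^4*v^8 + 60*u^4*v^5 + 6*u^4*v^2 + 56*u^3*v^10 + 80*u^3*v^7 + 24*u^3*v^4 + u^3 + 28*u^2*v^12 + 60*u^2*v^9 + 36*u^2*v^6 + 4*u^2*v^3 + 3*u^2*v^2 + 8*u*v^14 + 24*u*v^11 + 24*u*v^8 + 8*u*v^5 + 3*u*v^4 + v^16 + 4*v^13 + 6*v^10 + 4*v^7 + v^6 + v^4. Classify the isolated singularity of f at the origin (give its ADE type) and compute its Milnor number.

Type E_6, Milnor number mu = 6.

The Hessian of f at 0 has rank 0. Corank 2; j^3 = u^3 is a perfect cube, so E-series; the 4-jet and mu = 6 give E_6.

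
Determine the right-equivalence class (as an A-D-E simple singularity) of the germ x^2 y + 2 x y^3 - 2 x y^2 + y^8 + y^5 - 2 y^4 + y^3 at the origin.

D9

The Hessian of f at 0 has rank 0. Corank 2; j^3 = y*(x - y)^2 has shape L^2 M (L != M), so D-series; mu = 9 gives D_9.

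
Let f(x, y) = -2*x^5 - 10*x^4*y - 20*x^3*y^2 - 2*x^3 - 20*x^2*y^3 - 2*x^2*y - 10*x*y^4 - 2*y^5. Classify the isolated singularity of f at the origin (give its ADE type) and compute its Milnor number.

Type D6, Milnor number mu = 6.

The Hessian of f at 0 has rank 0. Corank 2; j^3 = -2*x^2*(x + y) has shape L^2 M (L != M), so D-series; mu = 6 gives D_6.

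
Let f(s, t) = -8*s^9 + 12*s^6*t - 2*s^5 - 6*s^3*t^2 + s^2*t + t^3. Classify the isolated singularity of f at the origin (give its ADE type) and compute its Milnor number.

Type D4, Milnor number mu = 4.

The Hessian of f at 0 has rank 0. Corank 2; j^3 = t*(s^2 + t^2) splits into three distinct lines over C (the quadratic factor has nonzero discriminant), so D_4.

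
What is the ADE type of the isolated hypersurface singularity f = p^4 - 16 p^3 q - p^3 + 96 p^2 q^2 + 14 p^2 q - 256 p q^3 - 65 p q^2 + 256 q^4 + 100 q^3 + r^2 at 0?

D_{5}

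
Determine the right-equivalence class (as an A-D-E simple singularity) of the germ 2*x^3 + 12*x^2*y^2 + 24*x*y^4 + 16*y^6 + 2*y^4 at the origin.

E_6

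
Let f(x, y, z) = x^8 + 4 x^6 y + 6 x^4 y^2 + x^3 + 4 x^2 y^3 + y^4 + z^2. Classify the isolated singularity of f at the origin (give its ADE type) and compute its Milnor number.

The Hessian of f at 0 is [[0, 0, 0], [0, 0, 0], [0, 0, 2]] with rank 1, so corank 2. A Groebner basis of the Jacobian ideal J(f) in C{x,y,z} is {y^3, x^2, z}; counting standard monomials gives mu = 6. Corank 2; j^3 = x^3 is a perfect cube, so E-series; the 4-jet and mu = 6 give E_6.

Type E_6, Milnor number mu = 6.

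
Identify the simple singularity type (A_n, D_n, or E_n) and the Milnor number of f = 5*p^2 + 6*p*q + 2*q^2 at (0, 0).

Type A_1, Milnor number mu = 1.

The Hessian of f at 0 is [[10, 6], [6, 4]] with rank 2, so corank 0. A Groebner basis of the Jacobian ideal J(f) in C{p,q} is {p, q}; counting standard monomials gives mu = 1. Corank 0: nondegenerate Morse point, so A_1.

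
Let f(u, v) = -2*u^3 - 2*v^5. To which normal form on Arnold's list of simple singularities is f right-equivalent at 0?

E_8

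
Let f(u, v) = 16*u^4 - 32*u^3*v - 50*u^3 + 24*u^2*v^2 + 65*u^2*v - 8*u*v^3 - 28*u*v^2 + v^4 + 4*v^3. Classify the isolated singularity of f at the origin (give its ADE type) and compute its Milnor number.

Type D_5, Milnor number mu = 5.

The Hessian of f at 0 has rank 0. Corank 2; j^3 = -(2*u - v)*(5*u - 2*v)^2 has shape L^2 M (L != M), so D-series; mu = 5 gives D_5.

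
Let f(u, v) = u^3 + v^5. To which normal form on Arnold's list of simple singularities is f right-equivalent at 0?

E8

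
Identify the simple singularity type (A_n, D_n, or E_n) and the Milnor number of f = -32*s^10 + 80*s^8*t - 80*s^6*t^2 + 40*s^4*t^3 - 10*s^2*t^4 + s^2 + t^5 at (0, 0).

The Hessian of f at 0 has rank 1. Corank 1: A-series; mu = 4 gives A_4.

Type A_4, Milnor number mu = 4.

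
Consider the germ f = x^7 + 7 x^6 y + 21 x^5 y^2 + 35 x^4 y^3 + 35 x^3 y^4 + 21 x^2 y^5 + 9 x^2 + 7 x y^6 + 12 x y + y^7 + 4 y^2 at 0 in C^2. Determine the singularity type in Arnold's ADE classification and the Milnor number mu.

Type A_{6}, Milnor number mu = 6.

The Hessian of f at 0 is [[18, 12], [12, 8]] with rank 1, so corank 1. A Groebner basis of the Jacobian ideal J(f) in C{x,y} is {y^6, x + 2*y/3}; counting standard monomials gives mu = 6. Corank 1: A-series; mu = 6 gives A_6.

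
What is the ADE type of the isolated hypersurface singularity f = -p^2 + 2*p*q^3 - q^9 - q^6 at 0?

A8

The Hessian of f at 0 has rank 1. Corank 1: A-series; mu = 8 gives A_8.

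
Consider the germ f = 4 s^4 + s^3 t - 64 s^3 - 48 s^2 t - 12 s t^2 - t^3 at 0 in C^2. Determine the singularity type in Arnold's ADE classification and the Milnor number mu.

Type E7, Milnor number mu = 7.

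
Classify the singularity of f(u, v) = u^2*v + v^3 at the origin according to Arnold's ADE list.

D4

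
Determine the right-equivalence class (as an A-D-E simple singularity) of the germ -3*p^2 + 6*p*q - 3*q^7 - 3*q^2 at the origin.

The Hessian of f at 0 has rank 1. Corank 1: A-series; mu = 6 gives A_6.

A6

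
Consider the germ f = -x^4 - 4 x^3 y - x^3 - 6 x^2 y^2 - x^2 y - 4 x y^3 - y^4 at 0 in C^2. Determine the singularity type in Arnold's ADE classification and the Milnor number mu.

The Hessian of f at 0 has rank 0. Corank 2; j^3 = -x^2*(x + y) has shape L^2 M (L != M), so D-series; mu = 5 gives D_5.

Type D_{5}, Milnor number mu = 5.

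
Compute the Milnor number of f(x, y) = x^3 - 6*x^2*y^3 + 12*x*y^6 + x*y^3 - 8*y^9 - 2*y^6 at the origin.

The Hessian of f at 0 has rank 0. Corank 2; j^3 = x^3 is a perfect cube, so E-series; the 4-jet and mu = 7 give E_7.

7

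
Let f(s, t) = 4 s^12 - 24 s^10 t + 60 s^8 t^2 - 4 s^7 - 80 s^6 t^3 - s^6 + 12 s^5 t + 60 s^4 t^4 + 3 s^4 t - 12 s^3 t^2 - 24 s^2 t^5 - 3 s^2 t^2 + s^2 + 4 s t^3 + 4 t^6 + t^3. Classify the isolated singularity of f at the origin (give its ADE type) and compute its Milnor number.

Type A_2, Milnor number mu = 2.

The Hessian of f at 0 is [[2, 0], [0, 0]] with rank 1, so corank 1. A Groebner basis of the Jacobian ideal J(f) in C{s,t} is {t^2, s}; counting standard monomials gives mu = 2. Corank 1: A-series; mu = 2 gives A_2.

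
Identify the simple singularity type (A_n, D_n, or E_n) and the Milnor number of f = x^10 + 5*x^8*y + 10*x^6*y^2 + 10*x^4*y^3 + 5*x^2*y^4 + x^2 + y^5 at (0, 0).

Type A_4, Milnor number mu = 4.

The Hessian of f at 0 has rank 1. Corank 1: A-series; mu = 4 gives A_4.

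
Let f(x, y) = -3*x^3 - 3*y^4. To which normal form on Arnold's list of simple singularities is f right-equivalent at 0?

E6

The Hessian of f at 0 is [[0, 0], [0, 0]] with rank 0, so corank 2. A Groebner basis of the Jacobian ideal J(f) in C{x,y} is {y^3, x^2}; counting standard monomials gives mu = 6. Corank 2; j^3 = -3*x^3 is a perfect cube, so E-series; the 4-jet and mu = 6 give E_6.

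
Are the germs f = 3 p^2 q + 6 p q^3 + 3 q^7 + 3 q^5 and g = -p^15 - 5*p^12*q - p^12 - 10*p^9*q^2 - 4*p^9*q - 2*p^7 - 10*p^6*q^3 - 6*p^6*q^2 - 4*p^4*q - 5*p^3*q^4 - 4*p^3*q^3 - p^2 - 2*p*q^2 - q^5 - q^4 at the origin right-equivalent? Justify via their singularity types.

No.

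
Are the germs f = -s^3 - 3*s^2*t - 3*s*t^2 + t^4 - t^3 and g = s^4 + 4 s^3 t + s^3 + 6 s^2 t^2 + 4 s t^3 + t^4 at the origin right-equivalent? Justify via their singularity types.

Yes.

The Hessian of f at 0 is [[0, 0], [0, 0]] with rank 0, so corank 2. A Groebner basis of the Jacobian ideal J(f) in C{s,t} is {t^3, s^2 + 2*s*t + t^2}; counting standard monomials gives mu = 6. Corank 2; j^3 = -(s + t)^3 is a perfect cube, so E-series; the 4-jet and mu = 6 give E_6. The Hessian of g at 0 is [[0, 0], [0, 0]] with rank 0, so corank 2. A Groebner basis of the Jacobian ideal J(g) in C{s,t} is {t^4, s*t^2 + t^3/3, s^2}; counting standard monomials gives mu = 6. Corank 2; j^3 = s^3 is a perfect cube, so E-series; the 4-jet and mu = 6 give E_6. Both have type E_6, hence right-equivalent.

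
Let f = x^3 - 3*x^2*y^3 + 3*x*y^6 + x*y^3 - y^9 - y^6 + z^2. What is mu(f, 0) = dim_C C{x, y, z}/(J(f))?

7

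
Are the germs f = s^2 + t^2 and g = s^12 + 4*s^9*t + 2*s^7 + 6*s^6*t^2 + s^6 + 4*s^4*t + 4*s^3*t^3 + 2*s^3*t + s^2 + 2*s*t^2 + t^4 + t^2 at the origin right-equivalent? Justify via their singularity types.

Yes.

The Hessian of f at 0 is [[2, 0], [0, 2]] with rank 2, so corank 0. A Groebner basis of the Jacobian ideal J(f) in C{s,t} is {s, t}; counting standard monomials gives mu = 1. Corank 0: nondegenerate Morse point, so A_1. The Hessian of g at 0 is [[2, 0], [0, 2]] with rank 2, so corank 0. A Groebner basis of the Jacobian ideal J(g) in C{s,t} is {s, t}; counting standard monomials gives mu = 1. Corank 0: nondegenerate Morse point, so A_1. Both have type A_1, hence right-equivalent.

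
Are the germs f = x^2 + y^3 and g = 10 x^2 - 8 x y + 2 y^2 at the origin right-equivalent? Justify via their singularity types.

No.

The Hessian of f at 0 has rank 1. Corank 1: A-series; mu = 2 gives A_2. The Hessian of g at 0 has rank 2. Corank 0: nondegenerate Morse point, so A_1. f is A_2 but g is A_1, hence not right-equivalent.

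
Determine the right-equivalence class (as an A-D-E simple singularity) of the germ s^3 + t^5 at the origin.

E8

The Hessian of f at 0 has rank 0. Corank 2; j^3 = s^3 is a perfect cube, so E-series; the 5-jet and mu = 8 give E_8.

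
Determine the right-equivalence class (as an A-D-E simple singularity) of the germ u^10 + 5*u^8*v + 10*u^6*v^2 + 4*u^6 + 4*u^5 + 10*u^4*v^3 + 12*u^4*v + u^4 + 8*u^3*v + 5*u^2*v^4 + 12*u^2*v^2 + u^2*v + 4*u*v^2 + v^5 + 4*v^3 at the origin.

D_6

The Hessian of f at 0 is [[0, 0], [0, 0]] with rank 0, so corank 2. A Groebner basis of the Jacobian ideal J(f) in C{u,v} is {u^3 + 32*u^2/59 + 69*u*v/59 + 10*v^2/59, u^2*v + u*v/2 + v^2, -8*u^2/59 + u*v^2 - 187*u*v/236 - 123*v^2/118, 8*u^2/59 + 315*u*v/472 + v^3 + 187*v^2/236}; counting standard monomials gives mu = 6. Corank 2; j^3 = v*(u + 2*v)^2 has shape L^2 M (L != M), so D-series; mu = 6 gives D_6.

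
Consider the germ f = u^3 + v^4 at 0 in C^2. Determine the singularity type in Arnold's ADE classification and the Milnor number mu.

The Hessian of f at 0 is [[0, 0], [0, 0]] with rank 0, so corank 2. A Groebner basis of the Jacobian ideal J(f) in C{u,v} is {v^3, u^2}; counting standard monomials gives mu = 6. Corank 2; j^3 = u^3 is a perfect cube, so E-series; the 4-jet and mu = 6 give E_6.

Type E6, Milnor number mu = 6.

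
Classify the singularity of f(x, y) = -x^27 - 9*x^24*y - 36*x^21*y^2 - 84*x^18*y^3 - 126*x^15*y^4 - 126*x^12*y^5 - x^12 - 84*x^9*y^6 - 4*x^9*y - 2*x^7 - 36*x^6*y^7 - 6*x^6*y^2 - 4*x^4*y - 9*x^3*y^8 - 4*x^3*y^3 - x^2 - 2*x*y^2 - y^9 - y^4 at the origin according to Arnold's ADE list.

A_{8}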